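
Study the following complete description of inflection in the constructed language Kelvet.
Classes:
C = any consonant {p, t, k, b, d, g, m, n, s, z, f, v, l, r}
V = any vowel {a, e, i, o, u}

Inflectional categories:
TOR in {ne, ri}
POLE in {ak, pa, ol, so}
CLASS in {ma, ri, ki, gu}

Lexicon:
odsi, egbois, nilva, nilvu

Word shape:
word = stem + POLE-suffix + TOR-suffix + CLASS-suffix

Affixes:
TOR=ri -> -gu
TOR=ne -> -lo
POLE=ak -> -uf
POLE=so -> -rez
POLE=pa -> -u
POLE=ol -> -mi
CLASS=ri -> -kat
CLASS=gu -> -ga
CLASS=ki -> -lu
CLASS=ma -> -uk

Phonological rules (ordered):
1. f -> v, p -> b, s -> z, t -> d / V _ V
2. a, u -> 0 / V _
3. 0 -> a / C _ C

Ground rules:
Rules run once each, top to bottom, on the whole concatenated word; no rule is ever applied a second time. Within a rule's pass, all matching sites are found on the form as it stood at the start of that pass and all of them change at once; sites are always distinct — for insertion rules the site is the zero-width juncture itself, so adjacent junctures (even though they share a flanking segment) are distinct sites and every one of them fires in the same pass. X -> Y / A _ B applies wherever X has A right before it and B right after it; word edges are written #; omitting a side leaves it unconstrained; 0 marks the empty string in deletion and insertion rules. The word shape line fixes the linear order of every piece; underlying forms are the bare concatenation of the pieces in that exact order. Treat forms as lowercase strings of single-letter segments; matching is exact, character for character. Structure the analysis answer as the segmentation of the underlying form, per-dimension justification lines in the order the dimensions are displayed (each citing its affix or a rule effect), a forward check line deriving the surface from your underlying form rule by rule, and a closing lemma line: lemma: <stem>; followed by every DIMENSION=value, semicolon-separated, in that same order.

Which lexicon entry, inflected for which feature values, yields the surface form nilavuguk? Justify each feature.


underlying: nilvu-u-gu-uk
TOR=ri - signalled by the affix -gu
POLE=pa - signalled by the affix -u
CLASS=ma - signalled by the affix -uk
check: nilvuuguuk -> nilvuuguuk -> nilvuguk -> nilavuguk
lemma: nilvu; TOR=ri; POLE=pa; CLASS=ma


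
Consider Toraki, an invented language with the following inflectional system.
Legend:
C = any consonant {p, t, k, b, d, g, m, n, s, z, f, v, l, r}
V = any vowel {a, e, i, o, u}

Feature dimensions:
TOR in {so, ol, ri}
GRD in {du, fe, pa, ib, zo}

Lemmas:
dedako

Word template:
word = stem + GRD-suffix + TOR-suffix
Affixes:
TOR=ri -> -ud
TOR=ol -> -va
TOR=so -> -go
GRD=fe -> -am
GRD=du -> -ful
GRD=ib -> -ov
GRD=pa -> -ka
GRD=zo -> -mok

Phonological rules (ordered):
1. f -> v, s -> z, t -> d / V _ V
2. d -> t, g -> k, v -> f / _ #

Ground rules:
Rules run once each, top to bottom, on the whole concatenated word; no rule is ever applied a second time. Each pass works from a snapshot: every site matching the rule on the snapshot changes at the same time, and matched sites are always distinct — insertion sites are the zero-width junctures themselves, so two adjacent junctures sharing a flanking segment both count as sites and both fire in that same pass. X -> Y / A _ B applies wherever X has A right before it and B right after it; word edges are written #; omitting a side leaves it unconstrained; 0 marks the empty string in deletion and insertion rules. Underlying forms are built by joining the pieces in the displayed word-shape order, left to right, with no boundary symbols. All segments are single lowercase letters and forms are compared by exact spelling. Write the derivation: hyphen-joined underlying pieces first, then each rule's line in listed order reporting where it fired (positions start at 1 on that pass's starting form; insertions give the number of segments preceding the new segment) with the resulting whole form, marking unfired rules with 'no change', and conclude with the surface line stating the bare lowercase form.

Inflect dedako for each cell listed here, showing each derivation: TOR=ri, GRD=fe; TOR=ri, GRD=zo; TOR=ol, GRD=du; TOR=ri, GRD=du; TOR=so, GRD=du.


cell TOR=ri, GRD=fe:
underlying: dedako-am-ud
1. f -> v, s -> z, t -> d / V _ V: no change
2. d -> t, g -> k, v -> f / _ #: fires at position(s) 10: dedakoamut
surface: dedakoamut

cell TOR=ri, GRD=zo:
underlying: dedako-mok-ud
1. f -> v, s -> z, t -> d / V _ V: no change
2. d -> t, g -> k, v -> f / _ #: fires at position(s) 11: dedakomokut
surface: dedakomokut

cell TOR=ol, GRD=du:
underlying: dedako-ful-va
1. f -> v, s -> z, t -> d / V _ V: fires at position(s) 7: dedakovulva
2. d -> t, g -> k, v -> f / _ #: no change
surface: dedakovulva

cell TOR=ri, GRD=du:
underlying: dedako-ful-ud
1. f -> v, s -> z, t -> d / V _ V: fires at position(s) 7: dedakovulud
2. d -> t, g -> k, v -> f / _ #: fires at position(s) 11: dedakovulut
surface: dedakovulut

cell TOR=so, GRD=du:
underlying: dedako-ful-go
1. f -> v, s -> z, t -> d / V _ V: fires at position(s) 7: dedakovulgo
2. d -> t, g -> k, v -> f / _ #: no change
surface: dedakovulgo


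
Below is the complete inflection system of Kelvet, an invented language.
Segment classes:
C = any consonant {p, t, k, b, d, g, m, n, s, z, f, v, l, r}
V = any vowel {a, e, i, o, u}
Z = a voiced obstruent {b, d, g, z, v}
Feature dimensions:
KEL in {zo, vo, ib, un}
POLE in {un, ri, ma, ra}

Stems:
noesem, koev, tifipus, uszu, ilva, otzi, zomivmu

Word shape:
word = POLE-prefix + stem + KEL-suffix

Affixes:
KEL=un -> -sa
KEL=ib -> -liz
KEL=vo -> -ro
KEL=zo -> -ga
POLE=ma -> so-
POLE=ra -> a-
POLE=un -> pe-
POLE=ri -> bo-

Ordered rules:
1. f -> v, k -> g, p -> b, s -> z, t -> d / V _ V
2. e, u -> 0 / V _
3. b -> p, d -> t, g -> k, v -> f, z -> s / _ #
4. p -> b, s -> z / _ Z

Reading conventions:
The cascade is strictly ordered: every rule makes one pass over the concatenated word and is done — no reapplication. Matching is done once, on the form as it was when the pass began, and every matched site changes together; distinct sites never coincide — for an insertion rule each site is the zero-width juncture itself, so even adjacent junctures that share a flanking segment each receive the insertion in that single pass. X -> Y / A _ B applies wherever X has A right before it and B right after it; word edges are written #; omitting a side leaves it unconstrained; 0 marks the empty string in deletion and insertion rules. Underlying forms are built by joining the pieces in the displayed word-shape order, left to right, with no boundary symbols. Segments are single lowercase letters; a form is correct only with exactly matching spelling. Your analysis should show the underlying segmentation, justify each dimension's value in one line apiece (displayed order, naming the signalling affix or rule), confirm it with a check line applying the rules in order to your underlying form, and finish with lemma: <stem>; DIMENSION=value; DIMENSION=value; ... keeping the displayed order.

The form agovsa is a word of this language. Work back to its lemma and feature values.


underlying: a-koev-sa
KEL=un - signalled by the affix -sa
POLE=ra - signalled by the affix a-
check: akoevsa -> agoevsa -> agovsa -> agovsa -> agovsa
lemma: koev; KEL=un; POLE=ra


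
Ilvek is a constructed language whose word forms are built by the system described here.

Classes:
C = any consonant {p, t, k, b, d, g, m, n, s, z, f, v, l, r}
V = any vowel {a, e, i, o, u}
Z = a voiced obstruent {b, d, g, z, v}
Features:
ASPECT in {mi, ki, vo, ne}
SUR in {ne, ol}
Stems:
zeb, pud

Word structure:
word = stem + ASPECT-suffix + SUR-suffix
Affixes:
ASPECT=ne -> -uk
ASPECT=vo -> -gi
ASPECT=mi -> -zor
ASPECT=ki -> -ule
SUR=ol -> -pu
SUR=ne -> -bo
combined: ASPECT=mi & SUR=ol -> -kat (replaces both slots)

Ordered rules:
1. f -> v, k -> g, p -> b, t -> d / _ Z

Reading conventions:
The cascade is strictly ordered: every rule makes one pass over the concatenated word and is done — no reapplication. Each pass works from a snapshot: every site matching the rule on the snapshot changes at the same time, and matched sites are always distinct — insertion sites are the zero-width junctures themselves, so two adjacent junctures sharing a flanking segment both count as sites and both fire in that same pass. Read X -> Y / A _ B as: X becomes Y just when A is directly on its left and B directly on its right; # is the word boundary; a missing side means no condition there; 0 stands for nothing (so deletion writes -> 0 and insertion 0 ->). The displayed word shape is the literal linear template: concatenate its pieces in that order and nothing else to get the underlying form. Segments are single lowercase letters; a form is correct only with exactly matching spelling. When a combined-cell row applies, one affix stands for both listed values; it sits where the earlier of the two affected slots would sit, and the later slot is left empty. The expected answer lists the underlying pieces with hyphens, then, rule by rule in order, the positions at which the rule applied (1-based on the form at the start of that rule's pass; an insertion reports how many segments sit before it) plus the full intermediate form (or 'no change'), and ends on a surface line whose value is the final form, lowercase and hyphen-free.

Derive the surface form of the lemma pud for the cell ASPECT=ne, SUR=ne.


underlying: pud-uk-bo
1. f -> v, k -> g, p -> b, t -> d / _ Z: fires at position(s) 5: pudugbo
surface: pudugbo


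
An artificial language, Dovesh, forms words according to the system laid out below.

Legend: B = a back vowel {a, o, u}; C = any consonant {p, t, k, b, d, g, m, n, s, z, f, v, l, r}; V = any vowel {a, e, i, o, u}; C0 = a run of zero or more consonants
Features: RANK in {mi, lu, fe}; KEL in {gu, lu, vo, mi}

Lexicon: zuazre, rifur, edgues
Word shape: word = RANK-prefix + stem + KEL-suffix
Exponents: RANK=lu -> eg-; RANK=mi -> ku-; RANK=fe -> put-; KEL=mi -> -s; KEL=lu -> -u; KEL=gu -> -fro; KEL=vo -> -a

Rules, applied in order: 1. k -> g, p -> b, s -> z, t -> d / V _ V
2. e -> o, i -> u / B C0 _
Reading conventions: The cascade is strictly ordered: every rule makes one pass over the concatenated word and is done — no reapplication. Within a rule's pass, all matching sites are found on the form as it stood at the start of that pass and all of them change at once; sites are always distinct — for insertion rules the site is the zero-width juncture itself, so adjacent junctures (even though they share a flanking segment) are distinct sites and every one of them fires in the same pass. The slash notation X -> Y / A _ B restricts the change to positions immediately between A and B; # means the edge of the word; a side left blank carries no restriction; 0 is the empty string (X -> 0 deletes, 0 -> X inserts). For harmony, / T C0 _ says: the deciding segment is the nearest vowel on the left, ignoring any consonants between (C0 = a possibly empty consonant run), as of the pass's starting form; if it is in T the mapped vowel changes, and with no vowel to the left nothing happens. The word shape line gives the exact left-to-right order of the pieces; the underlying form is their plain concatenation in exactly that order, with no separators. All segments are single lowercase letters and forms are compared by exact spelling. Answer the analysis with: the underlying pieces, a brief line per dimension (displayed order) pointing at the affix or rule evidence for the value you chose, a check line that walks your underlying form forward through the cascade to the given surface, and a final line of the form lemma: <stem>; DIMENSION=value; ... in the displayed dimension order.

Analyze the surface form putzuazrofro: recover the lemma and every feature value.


underlying: put-zuazre-fro
RANK=fe - signalled by the affix put-
KEL=gu - signalled by the affix -fro
check: putzuazrefro -> putzuazrefro -> putzuazrofro
lemma: zuazre; RANK=fe; KEL=gu


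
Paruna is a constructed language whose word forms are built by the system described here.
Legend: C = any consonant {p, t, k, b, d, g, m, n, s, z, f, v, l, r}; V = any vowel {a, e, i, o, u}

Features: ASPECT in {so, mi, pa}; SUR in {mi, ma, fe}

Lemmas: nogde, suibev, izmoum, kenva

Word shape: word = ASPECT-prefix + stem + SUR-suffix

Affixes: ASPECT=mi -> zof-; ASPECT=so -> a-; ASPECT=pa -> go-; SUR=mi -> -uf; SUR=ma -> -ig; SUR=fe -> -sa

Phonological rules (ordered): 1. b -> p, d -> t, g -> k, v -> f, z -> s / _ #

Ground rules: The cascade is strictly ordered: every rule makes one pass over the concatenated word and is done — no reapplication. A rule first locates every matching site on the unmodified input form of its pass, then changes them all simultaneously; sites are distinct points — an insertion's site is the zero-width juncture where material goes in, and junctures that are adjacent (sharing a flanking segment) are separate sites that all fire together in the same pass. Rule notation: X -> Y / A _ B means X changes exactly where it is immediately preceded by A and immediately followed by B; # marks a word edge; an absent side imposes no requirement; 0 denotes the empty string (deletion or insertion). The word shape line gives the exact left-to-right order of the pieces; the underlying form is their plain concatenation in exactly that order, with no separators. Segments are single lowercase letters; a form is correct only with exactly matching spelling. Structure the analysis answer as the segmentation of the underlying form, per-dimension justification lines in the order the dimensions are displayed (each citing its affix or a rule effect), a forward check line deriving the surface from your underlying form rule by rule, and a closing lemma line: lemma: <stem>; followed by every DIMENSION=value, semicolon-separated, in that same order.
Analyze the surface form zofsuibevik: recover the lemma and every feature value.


underlying: zof-suibev-ig
ASPECT=mi - signalled by the affix zof-
SUR=ma - signalled by the affix -ig
check: zofsuibevig -> zofsuibevik
lemma: suibev; ASPECT=mi; SUR=ma


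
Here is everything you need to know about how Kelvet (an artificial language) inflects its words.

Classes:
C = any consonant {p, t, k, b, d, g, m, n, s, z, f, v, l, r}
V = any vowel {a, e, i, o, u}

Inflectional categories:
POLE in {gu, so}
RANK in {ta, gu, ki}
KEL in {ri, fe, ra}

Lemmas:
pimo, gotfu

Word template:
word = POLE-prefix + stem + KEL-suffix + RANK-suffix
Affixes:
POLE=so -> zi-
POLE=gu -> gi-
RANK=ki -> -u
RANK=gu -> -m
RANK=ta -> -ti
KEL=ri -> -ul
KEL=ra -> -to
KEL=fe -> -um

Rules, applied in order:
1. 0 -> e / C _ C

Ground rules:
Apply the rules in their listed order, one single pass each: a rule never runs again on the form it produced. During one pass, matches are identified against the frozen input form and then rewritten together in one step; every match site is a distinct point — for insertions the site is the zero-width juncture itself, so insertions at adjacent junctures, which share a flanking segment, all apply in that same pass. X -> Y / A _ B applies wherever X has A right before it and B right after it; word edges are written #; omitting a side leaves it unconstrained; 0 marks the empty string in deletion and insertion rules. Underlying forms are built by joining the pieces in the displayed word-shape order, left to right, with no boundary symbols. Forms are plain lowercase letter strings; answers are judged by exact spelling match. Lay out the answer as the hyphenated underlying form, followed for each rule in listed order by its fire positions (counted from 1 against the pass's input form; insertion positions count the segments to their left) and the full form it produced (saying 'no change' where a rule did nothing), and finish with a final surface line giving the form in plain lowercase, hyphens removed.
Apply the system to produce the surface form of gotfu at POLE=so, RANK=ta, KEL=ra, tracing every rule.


underlying: zi-gotfu-to-ti
1. 0 -> e / C _ C: inserts after position(s) 5: zigotefutoti
surface: zigotefutoti


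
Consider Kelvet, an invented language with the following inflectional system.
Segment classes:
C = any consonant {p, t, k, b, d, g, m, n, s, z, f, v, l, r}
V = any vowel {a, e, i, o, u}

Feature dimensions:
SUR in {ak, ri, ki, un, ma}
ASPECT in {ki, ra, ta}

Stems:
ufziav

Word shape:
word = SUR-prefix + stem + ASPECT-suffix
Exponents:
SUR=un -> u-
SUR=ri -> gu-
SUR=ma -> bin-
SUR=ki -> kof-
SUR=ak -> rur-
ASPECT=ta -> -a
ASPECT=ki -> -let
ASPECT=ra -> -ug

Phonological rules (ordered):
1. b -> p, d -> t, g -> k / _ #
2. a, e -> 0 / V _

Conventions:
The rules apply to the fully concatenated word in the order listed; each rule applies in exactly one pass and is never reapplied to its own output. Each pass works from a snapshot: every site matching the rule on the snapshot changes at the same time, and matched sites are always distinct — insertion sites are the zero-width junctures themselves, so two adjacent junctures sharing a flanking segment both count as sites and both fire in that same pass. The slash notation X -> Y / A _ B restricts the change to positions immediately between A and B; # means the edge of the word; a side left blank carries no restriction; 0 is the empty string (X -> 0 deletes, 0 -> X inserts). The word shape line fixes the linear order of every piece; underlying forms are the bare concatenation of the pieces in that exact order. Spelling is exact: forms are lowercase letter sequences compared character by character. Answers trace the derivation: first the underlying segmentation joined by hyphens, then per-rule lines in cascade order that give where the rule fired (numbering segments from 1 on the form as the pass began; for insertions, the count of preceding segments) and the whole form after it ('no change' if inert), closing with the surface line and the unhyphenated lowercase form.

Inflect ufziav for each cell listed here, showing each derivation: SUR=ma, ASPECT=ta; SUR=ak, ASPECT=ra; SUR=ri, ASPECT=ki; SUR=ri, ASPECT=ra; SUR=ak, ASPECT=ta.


cell SUR=ma, ASPECT=ta:
underlying: bin-ufziav-a
1. b -> p, d -> t, g -> k / _ #: no change
2. a, e -> 0 / V _: fires at position(s) 8: binufziva
surface: binufziva

cell SUR=ak, ASPECT=ra:
underlying: rur-ufziav-ug
1. b -> p, d -> t, g -> k / _ #: fires at position(s) 11: rurufziavuk
2. a, e -> 0 / V _: fires at position(s) 8: rurufzivuk
surface: rurufzivuk

cell SUR=ri, ASPECT=ki:
underlying: gu-ufziav-let
1. b -> p, d -> t, g -> k / _ #: no change
2. a, e -> 0 / V _: fires at position(s) 7: guufzivlet
surface: guufzivlet

cell SUR=ri, ASPECT=ra:
underlying: gu-ufziav-ug
1. b -> p, d -> t, g -> k / _ #: fires at position(s) 10: guufziavuk
2. a, e -> 0 / V _: fires at position(s) 7: guufzivuk
surface: guufzivuk

cell SUR=ak, ASPECT=ta:
underlying: rur-ufziav-a
1. b -> p, d -> t, g -> k / _ #: no change
2. a, e -> 0 / V _: fires at position(s) 8: rurufziva
surface: rurufziva


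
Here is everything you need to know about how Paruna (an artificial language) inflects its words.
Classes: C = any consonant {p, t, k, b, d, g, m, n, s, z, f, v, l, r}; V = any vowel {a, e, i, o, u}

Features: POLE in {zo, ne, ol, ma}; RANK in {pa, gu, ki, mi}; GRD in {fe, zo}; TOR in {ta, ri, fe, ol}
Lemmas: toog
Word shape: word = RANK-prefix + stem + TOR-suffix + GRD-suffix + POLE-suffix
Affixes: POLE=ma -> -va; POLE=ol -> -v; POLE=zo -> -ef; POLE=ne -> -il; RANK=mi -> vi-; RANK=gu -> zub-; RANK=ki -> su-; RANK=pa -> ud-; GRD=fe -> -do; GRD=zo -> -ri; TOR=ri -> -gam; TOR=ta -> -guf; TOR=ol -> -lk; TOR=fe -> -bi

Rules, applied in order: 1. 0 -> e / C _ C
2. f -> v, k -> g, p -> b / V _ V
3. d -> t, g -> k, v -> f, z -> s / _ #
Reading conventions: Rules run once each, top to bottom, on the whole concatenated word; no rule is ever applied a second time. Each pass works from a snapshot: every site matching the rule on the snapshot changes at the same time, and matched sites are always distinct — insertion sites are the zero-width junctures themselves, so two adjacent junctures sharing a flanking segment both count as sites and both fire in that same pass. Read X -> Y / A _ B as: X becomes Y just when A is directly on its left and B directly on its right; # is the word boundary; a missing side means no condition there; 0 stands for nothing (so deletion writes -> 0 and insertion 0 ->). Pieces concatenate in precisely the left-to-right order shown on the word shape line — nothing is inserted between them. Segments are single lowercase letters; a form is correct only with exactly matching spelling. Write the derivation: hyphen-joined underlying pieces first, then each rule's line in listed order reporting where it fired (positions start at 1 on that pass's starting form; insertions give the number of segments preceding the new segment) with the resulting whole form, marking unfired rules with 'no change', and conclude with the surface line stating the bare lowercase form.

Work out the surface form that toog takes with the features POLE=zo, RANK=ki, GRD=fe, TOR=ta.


underlying: su-toog-guf-do-ef
1. 0 -> e / C _ C: inserts after position(s) 6, 9: sutoogegufedoef
2. f -> v, k -> g, p -> b / V _ V: fires at position(s) 10: sutoogeguvedoef
3. d -> t, g -> k, v -> f, z -> s / _ #: no change
surface: sutoogeguvedoef


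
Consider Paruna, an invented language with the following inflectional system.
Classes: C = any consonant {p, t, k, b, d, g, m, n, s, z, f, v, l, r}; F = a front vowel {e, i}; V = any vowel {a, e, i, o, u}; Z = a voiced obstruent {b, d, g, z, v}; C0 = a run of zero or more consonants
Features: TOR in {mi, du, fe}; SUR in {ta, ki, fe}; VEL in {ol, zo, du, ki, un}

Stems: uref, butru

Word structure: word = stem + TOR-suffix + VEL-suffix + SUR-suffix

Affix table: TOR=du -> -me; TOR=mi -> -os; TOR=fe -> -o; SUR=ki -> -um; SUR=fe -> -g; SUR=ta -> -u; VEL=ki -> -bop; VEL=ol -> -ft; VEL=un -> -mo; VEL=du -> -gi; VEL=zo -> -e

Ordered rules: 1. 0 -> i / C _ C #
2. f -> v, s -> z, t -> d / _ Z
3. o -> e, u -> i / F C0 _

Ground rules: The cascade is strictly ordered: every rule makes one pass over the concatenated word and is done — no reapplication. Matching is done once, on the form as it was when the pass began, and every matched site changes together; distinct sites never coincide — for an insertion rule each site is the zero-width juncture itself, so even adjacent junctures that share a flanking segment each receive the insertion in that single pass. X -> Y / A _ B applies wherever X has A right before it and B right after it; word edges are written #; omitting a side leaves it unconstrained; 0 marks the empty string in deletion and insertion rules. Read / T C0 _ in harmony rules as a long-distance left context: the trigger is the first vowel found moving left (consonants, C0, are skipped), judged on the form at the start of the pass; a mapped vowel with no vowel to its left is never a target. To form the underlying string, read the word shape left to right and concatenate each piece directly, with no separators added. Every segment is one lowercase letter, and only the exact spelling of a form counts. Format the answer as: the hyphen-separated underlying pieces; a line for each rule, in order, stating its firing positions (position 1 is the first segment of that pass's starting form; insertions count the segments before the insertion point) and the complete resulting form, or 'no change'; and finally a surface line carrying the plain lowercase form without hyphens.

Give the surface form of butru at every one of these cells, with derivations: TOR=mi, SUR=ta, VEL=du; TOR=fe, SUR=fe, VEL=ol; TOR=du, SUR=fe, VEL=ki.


cell TOR=mi, SUR=ta, VEL=du:
underlying: butru-os-gi-u
1. 0 -> i / C _ C #: no change
2. f -> v, s -> z, t -> d / _ Z: fires at position(s) 7: butruozgiu
3. o -> e, u -> i / F C0 _: fires at position(s) 10: butruozgii
surface: butruozgii

cell TOR=fe, SUR=fe, VEL=ol:
underlying: butru-o-ft-g
1. 0 -> i / C _ C #: inserts after position(s) 8: butruoftig
2. f -> v, s -> z, t -> d / _ Z: no change
3. o -> e, u -> i / F C0 _: no change
surface: butruoftig

cell TOR=du, SUR=fe, VEL=ki:
underlying: butru-me-bop-g
1. 0 -> i / C _ C #: inserts after position(s) 10: butrumebopig
2. f -> v, s -> z, t -> d / _ Z: no change
3. o -> e, u -> i / F C0 _: fires at position(s) 9: butrumebepig
surface: butrumebepig


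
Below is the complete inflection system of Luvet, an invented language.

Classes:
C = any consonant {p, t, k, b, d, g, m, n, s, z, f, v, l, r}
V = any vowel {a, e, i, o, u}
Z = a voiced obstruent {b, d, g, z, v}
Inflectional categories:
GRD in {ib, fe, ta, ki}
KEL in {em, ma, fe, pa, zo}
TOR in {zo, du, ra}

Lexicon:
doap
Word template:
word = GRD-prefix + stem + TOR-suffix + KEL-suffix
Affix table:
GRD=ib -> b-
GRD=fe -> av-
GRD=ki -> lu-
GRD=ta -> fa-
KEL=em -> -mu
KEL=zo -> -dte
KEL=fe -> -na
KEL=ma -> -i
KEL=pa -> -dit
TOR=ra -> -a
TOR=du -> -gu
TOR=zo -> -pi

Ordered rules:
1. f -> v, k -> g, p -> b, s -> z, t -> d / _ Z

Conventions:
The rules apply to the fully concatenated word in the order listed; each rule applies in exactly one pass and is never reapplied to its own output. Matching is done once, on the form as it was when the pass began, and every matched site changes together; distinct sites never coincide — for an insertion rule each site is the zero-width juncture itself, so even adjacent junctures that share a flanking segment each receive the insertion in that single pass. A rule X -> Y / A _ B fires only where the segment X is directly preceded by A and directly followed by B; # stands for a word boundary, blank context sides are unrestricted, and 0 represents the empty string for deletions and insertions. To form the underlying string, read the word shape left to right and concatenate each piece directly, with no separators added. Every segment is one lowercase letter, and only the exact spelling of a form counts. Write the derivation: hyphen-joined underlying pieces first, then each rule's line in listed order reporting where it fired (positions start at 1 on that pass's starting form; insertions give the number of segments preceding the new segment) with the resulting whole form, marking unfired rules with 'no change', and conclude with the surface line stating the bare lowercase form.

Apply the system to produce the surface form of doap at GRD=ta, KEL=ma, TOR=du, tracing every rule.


underlying: fa-doap-gu-i
1. f -> v, k -> g, p -> b, s -> z, t -> d / _ Z: fires at position(s) 6: fadoabgui
surface: fadoabgui


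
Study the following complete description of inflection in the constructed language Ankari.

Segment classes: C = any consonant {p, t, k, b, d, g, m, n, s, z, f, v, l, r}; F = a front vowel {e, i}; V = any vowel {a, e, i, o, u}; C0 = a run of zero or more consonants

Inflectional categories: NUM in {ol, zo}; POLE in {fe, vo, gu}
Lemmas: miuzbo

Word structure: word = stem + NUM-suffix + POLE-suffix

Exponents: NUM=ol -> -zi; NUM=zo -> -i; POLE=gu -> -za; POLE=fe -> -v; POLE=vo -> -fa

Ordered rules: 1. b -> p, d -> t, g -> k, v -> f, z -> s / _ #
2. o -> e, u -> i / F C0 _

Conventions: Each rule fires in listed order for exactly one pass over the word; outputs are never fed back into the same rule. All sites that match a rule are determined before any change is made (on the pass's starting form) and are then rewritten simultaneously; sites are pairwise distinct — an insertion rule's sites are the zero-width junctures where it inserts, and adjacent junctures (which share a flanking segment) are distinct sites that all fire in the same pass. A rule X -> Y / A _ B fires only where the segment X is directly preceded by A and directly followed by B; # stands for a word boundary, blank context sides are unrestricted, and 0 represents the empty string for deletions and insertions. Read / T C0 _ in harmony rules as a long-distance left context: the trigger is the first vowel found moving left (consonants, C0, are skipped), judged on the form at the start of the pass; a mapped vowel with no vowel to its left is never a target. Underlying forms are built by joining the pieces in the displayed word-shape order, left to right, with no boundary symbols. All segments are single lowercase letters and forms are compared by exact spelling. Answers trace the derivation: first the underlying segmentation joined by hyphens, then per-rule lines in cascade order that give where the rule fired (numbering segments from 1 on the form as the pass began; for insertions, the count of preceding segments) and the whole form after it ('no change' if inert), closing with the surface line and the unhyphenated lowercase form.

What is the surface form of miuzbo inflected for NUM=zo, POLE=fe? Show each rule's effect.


underlying: miuzbo-i-v
1. b -> p, d -> t, g -> k, v -> f, z -> s / _ #: fires at position(s) 8: miuzboif
2. o -> e, u -> i / F C0 _: fires at position(s) 3: miizboif
surface: miizboif


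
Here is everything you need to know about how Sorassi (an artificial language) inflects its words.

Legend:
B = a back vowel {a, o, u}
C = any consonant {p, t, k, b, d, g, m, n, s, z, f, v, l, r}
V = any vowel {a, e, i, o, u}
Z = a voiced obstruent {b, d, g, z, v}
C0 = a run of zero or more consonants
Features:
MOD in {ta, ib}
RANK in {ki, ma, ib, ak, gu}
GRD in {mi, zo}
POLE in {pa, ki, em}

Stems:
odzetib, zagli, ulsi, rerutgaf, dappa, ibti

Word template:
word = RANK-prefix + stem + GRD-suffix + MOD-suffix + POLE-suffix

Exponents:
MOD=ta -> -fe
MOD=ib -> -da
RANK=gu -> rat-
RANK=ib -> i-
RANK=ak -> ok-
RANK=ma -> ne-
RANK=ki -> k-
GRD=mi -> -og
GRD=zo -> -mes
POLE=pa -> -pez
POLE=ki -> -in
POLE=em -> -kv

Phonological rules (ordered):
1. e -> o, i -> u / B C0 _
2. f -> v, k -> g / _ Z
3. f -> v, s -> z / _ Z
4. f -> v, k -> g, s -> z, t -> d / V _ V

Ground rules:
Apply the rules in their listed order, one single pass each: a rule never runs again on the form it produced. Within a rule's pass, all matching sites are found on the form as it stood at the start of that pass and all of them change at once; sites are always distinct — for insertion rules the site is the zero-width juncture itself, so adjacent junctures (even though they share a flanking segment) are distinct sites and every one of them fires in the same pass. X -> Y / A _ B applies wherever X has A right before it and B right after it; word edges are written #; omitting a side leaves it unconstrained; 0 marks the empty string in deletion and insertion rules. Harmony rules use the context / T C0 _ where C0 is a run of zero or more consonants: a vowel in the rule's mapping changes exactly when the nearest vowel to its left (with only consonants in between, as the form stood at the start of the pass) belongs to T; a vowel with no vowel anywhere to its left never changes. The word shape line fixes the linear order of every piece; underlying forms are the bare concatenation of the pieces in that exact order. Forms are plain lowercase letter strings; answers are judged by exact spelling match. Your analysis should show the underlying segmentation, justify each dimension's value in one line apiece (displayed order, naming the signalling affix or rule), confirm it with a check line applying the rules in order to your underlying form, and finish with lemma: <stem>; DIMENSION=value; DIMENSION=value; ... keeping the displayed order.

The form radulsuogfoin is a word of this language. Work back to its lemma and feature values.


underlying: rat-ulsi-og-fe-in
MOD=ta - signalled by the affix -fe
RANK=gu - signalled by the affix rat-
GRD=mi - signalled by the affix -og
POLE=ki - signalled by the affix -in
check: ratulsiogfein -> ratulsuogfoin -> ratulsuogfoin -> ratulsuogfoin -> radulsuogfoin
lemma: ulsi; MOD=ta; RANK=gu; GRD=mi; POLE=ki


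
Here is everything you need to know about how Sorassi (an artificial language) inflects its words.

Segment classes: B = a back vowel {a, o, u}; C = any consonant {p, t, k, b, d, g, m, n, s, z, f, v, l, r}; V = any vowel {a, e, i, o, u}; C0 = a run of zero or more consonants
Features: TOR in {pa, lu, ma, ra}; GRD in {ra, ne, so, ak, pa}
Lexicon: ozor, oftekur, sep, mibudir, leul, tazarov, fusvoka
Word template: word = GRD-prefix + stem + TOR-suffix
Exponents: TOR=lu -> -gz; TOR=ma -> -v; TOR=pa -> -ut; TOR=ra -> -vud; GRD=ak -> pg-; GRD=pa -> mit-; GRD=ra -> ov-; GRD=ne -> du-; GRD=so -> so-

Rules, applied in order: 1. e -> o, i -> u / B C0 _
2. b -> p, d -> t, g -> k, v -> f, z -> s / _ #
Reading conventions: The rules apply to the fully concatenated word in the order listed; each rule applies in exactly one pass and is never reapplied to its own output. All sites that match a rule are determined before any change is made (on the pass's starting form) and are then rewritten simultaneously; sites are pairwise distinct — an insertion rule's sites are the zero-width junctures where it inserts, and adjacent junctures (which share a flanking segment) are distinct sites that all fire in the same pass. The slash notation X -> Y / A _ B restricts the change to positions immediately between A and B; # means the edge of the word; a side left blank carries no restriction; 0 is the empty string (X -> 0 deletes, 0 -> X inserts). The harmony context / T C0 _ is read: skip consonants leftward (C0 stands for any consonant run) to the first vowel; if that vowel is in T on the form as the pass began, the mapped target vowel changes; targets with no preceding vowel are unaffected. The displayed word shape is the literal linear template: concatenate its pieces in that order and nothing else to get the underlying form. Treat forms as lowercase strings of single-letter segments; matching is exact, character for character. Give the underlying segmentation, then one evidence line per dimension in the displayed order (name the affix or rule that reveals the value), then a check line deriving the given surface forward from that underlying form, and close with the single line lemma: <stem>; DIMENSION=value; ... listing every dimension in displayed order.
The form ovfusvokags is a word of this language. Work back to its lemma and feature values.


underlying: ov-fusvoka-gz
TOR=lu - signalled by the affix -gz
GRD=ra - signalled by the affix ov-
check: ovfusvokagz -> ovfusvokagz -> ovfusvokags
lemma: fusvoka; TOR=lu; GRD=ra


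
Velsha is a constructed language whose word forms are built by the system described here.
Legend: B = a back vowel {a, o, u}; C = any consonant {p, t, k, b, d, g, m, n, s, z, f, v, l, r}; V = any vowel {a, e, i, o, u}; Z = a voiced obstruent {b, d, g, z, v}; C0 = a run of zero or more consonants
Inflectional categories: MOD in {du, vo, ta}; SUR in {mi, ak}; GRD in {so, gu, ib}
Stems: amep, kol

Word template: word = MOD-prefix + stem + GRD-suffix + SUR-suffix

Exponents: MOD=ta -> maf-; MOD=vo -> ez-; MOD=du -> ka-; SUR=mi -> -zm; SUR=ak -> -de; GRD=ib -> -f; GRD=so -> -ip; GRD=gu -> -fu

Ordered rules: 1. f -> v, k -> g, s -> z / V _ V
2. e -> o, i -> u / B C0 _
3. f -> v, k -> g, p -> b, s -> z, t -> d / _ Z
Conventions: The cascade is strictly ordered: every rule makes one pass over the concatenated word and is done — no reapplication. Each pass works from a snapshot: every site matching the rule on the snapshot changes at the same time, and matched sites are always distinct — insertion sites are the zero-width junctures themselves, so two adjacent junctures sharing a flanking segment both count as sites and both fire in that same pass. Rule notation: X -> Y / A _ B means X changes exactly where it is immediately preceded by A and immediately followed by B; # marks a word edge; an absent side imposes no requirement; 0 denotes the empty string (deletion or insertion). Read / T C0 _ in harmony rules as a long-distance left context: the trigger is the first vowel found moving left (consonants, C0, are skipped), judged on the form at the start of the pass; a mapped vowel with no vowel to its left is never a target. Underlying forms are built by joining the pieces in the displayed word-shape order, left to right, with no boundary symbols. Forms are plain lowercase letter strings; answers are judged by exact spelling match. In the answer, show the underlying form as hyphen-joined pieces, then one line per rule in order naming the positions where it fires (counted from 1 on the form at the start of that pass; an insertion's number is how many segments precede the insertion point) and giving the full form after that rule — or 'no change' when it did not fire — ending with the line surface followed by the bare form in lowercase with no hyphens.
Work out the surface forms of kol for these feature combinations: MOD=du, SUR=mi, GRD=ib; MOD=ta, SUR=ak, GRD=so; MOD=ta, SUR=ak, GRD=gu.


cell MOD=du, SUR=mi, GRD=ib:
underlying: ka-kol-f-zm
1. f -> v, k -> g, s -> z / V _ V: fires at position(s) 3: kagolfzm
2. e -> o, i -> u / B C0 _: no change
3. f -> v, k -> g, p -> b, s -> z, t -> d / _ Z: fires at position(s) 6: kagolvzm
surface: kagolvzm

cell MOD=ta, SUR=ak, GRD=so:
underlying: maf-kol-ip-de
1. f -> v, k -> g, s -> z / V _ V: no change
2. e -> o, i -> u / B C0 _: fires at position(s) 7: mafkolupde
3. f -> v, k -> g, p -> b, s -> z, t -> d / _ Z: fires at position(s) 8: mafkolubde
surface: mafkolubde

cell MOD=ta, SUR=ak, GRD=gu:
underlying: maf-kol-fu-de
1. f -> v, k -> g, s -> z / V _ V: no change
2. e -> o, i -> u / B C0 _: fires at position(s) 10: mafkolfudo
3. f -> v, k -> g, p -> b, s -> z, t -> d / _ Z: no change
surface: mafkolfudo


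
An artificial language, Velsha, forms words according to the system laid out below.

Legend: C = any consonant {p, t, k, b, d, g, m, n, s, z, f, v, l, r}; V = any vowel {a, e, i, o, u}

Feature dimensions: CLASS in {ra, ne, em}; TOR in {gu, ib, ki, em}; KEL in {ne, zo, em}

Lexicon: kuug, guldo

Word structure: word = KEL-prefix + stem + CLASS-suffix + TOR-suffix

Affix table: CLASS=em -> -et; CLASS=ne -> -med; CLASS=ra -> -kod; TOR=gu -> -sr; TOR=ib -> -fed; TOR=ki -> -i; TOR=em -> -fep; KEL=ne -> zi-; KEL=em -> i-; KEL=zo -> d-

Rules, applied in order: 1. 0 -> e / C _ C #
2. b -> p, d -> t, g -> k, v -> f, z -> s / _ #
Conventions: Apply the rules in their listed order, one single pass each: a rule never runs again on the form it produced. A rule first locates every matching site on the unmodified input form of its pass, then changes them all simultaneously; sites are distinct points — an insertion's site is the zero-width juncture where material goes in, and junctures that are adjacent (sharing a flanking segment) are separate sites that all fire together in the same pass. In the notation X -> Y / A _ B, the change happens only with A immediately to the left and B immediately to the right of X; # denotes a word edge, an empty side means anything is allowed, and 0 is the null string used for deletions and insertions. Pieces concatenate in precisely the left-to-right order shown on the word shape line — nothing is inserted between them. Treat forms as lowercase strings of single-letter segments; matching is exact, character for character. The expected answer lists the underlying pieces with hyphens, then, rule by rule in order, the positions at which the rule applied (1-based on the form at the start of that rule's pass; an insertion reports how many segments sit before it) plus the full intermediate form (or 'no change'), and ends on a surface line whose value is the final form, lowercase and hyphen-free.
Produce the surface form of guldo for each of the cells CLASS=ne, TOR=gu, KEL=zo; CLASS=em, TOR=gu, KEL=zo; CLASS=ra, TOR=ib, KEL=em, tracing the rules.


cell CLASS=ne, TOR=gu, KEL=zo:
underlying: d-guldo-med-sr
1. 0 -> e / C _ C #: inserts after position(s) 10: dguldomedser
2. b -> p, d -> t, g -> k, v -> f, z -> s / _ #: no change
surface: dguldomedser

cell CLASS=em, TOR=gu, KEL=zo:
underlying: d-guldo-et-sr
1. 0 -> e / C _ C #: inserts after position(s) 9: dguldoetser
2. b -> p, d -> t, g -> k, v -> f, z -> s / _ #: no change
surface: dguldoetser

cell CLASS=ra, TOR=ib, KEL=em:
underlying: i-guldo-kod-fed
1. 0 -> e / C _ C #: no change
2. b -> p, d -> t, g -> k, v -> f, z -> s / _ #: fires at position(s) 12: iguldokodfet
surface: iguldokodfet


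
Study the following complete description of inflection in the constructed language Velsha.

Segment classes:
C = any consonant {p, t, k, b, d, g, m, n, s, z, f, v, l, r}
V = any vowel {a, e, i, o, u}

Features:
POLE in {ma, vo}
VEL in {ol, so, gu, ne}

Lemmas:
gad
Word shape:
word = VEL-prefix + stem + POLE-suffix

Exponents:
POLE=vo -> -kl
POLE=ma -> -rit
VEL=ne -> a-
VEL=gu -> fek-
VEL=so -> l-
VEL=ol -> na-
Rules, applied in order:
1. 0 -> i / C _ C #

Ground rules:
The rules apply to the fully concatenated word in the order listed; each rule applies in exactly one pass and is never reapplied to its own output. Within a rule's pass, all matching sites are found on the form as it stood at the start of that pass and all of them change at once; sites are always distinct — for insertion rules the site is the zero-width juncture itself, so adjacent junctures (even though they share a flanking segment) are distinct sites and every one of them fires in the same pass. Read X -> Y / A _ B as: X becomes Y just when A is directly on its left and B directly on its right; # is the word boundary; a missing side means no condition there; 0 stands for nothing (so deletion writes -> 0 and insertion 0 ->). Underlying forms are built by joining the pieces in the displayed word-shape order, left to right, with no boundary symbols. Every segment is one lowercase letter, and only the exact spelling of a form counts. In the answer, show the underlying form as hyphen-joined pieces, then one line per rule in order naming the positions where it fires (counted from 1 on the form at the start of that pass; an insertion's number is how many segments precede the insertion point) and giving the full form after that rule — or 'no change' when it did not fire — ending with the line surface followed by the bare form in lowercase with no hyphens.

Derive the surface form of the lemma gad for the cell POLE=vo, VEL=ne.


underlying: a-gad-kl
1. 0 -> i / C _ C #: inserts after position(s) 5: agadkil
surface: agadkil
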